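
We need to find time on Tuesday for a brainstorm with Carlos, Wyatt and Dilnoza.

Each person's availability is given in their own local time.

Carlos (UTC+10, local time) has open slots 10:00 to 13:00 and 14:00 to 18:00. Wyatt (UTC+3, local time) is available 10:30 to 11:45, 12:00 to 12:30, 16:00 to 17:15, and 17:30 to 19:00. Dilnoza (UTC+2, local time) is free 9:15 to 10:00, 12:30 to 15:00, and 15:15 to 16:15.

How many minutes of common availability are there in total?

Carlos → UTC: 00:00–03:00, 04:00–08:00.
Wyatt → UTC: 07:30–08:45, 09:00–09:30, 13:00–14:15, 14:30–16:00.
Dilnoza → UTC: 07:15–08:00, 10:30–13:00, 13:15–14:15.
Carlos ∩ Wyatt: 07:30–08:00.
Carlos ∩ Wyatt ∩ Dilnoza: 07:30–08:00.
Total common minutes: 30.

30 minutes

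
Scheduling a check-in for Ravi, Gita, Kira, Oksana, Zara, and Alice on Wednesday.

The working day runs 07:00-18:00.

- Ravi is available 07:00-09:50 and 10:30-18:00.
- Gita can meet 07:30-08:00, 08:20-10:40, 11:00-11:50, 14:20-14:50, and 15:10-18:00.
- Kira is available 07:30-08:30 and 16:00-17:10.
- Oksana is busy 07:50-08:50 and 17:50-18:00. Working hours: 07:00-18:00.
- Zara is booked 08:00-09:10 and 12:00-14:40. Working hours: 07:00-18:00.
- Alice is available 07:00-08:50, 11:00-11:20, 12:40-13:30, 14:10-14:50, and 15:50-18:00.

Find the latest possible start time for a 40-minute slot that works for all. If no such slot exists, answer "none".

16:30

Oksana free within 07:00–18:00: 07:00–07:50, 08:50–17:50.
Zara free within 07:00–18:00: 07:00–08:00, 09:10–12:00, 14:40–18:00.
Ravi ∩ Gita: 07:30–08:00, 08:20–09:50, 10:30–10:40, 11:00–11:50, 14:20–14:50, 15:10–18:00.
Ravi ∩ Gita ∩ Kira: 07:30–08:00, 08:20–08:30, 16:00–17:10.
Ravi ∩ Gita ∩ Kira ∩ Oksana: 07:30–07:50, 16:00–17:10.
Ravi ∩ Gita ∩ Kira ∩ Oksana ∩ Zara: 07:30–07:50, 16:00–17:10.
Ravi ∩ Gita ∩ Kira ∩ Oksana ∩ Zara ∩ Alice: 07:30–07:50, 16:00–17:10.
Windows ≥ 40 min: 16:00–17:10.
Latest start in the last window 16:00–17:10 is 17:10 − 40 min = 16:30.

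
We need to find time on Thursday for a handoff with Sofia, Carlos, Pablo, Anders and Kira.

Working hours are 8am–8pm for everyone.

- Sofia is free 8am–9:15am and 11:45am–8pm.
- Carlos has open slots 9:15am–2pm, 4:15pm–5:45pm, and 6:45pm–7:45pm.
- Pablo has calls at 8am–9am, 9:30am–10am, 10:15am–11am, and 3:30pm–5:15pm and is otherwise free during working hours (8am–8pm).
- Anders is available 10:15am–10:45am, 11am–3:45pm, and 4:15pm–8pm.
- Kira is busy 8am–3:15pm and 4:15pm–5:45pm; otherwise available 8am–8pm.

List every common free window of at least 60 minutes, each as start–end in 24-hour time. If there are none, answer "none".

18:45–19:45

Pablo free within 08:00–20:00: 09:00–09:30, 10:00–10:15, 11:00–15:30, 17:15–20:00.
Kira free within 08:00–20:00: 15:15–16:15, 17:45–20:00.
Sofia ∩ Carlos: 11:45–14:00, 16:15–17:45, 18:45–19:45.
Sofia ∩ Carlos ∩ Pablo: 11:45–14:00, 17:15–17:45, 18:45–19:45.
Sofia ∩ Carlos ∩ Pablo ∩ Anders: 11:45–14:00, 17:15–17:45, 18:45–19:45.
Sofia ∩ Carlos ∩ Pablo ∩ Anders ∩ Kira: 18:45–19:45.
Windows ≥ 60 min: 18:45–19:45.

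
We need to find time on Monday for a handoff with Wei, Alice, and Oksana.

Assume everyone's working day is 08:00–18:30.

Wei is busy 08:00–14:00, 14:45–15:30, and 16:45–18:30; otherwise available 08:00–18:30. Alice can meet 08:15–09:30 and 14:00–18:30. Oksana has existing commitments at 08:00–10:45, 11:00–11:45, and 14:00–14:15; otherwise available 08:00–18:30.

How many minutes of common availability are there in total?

105 minutes

Wei free within 08:00–18:30: 14:00–14:45, 15:30–16:45.
Oksana free within 08:00–18:30: 10:45–11:00, 11:45–14:00, 14:15–18:30.
Wei ∩ Alice: 14:00–14:45, 15:30–16:45.
Wei ∩ Alice ∩ Oksana: 14:15–14:45, 15:30–16:45.
Total common minutes: 30 + 75 = 105.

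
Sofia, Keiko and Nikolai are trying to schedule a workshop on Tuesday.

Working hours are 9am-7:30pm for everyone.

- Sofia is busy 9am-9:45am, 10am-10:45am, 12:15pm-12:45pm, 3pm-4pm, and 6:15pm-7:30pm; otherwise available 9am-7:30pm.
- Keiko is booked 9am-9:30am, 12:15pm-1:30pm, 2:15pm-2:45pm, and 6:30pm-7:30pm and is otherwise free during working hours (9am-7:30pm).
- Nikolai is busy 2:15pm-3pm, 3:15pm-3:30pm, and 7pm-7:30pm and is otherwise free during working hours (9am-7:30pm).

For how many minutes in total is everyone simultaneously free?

Sofia free within 09:00–19:30: 09:45–10:00, 10:45–12:15, 12:45–15:00, 16:00–18:15.
Keiko free within 09:00–19:30: 09:30–12:15, 13:30–14:15, 14:45–18:30.
Nikolai free within 09:00–19:30: 09:00–14:15, 15:00–15:15, 15:30–19:00.
Sofia ∩ Keiko: 09:45–10:00, 10:45–12:15, 13:30–14:15, 14:45–15:00, 16:00–18:15.
Sofia ∩ Keiko ∩ Nikolai: 09:45–10:00, 10:45–12:15, 13:30–14:15, 16:00–18:15.
Total common minutes: 15 + 90 + 45 + 135 = 285.

285 minutes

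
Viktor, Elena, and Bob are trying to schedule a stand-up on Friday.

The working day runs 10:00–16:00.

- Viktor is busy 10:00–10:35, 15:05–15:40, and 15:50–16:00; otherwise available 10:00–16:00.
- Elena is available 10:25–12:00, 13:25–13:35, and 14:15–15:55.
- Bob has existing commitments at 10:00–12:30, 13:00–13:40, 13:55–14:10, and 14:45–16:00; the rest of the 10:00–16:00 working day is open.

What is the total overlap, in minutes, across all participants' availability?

Viktor free within 10:00–16:00: 10:35–15:05, 15:40–15:50.
Bob free within 10:00–16:00: 12:30–13:00, 13:40–13:55, 14:10–14:45.
Viktor ∩ Elena: 10:35–12:00, 13:25–13:35, 14:15–15:05, 15:40–15:50.
Viktor ∩ Elena ∩ Bob: 14:15–14:45.
Total common minutes: 30.

30 minutes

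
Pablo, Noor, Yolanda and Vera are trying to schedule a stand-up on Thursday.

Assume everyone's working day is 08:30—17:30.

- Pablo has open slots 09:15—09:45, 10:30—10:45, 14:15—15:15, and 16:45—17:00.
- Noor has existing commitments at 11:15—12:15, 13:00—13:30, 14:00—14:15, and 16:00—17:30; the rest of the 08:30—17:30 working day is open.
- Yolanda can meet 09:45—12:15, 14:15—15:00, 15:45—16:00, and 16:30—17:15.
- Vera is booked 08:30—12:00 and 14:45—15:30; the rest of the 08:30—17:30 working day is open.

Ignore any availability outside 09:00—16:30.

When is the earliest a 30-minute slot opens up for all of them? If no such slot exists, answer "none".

14:15

Noor free within 08:30–17:30: 08:30–11:15, 12:15–13:00, 13:30–14:00, 14:15–16:00.
Vera free within 08:30–17:30: 12:00–14:45, 15:30–17:30.
Pablo ∩ Noor: 09:15–09:45, 10:30–10:45, 14:15–15:15.
Pablo ∩ Noor ∩ Yolanda: 10:30–10:45, 14:15–15:00.
Pablo ∩ Noor ∩ Yolanda ∩ Vera: 14:15–14:45.
Restricted to 09:00–16:30: 14:15–14:45.
Windows ≥ 30 min: 14:15–14:45.
Earliest such window starts at 14:15.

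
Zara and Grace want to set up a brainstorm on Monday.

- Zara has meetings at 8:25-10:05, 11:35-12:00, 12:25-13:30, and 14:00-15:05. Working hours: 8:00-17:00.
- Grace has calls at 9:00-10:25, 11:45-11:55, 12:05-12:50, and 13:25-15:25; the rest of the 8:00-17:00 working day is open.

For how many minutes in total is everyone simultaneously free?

195 minutes

Zara free within 08:00–17:00: 08:00–08:25, 10:05–11:35, 12:00–12:25, 13:30–14:00, 15:05–17:00.
Grace free within 08:00–17:00: 08:00–09:00, 10:25–11:45, 11:55–12:05, 12:50–13:25, 15:25–17:00.
Zara ∩ Grace: 08:00–08:25, 10:25–11:35, 12:00–12:05, 15:25–17:00.
Total common minutes: 25 + 70 + 5 + 95 = 195.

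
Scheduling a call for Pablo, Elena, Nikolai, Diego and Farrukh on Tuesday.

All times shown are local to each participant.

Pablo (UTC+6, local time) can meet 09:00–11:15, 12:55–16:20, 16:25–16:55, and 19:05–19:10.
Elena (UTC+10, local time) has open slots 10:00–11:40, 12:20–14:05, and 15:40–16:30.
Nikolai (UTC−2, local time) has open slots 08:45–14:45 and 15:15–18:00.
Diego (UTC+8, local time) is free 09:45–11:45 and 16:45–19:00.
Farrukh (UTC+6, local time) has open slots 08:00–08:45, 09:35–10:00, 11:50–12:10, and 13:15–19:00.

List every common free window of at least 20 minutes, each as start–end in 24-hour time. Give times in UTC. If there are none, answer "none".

Pablo → UTC: 03:00–05:15, 06:55–10:20, 10:25–10:55, 13:05–13:10.
Elena → UTC: 00:00–01:40, 02:20–04:05, 05:40–06:30.
Nikolai → UTC: 10:45–16:45, 17:15–20:00.
Diego → UTC: 01:45–03:45, 08:45–11:00.
Farrukh → UTC: 02:00–02:45, 03:35–04:00, 05:50–06:10, 07:15–13:00.
Pablo ∩ Elena: 03:00–04:05.
Pablo ∩ Elena ∩ Nikolai: (none).
Pablo ∩ Elena ∩ Nikolai ∩ Diego: (none).
Pablo ∩ Elena ∩ Nikolai ∩ Diego ∩ Farrukh: (none).
Windows ≥ 20 min: (none).

none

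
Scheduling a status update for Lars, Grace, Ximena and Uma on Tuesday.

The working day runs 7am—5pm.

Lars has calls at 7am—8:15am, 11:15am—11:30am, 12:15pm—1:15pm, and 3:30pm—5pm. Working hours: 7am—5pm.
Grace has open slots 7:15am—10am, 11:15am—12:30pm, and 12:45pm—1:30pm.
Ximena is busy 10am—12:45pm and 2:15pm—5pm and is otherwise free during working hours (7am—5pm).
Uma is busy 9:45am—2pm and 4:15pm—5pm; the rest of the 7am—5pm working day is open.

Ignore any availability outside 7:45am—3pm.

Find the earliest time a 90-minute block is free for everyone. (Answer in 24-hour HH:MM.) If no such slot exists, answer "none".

Lars free within 07:00–17:00: 08:15–11:15, 11:30–12:15, 13:15–15:30.
Ximena free within 07:00–17:00: 07:00–10:00, 12:45–14:15.
Uma free within 07:00–17:00: 07:00–09:45, 14:00–16:15.
Lars ∩ Grace: 08:15–10:00, 11:30–12:15, 13:15–13:30.
Lars ∩ Grace ∩ Ximena: 08:15–10:00, 13:15–13:30.
Lars ∩ Grace ∩ Ximena ∩ Uma: 08:15–09:45.
Restricted to 07:45–15:00: 08:15–09:45.
Windows ≥ 90 min: 08:15–09:45.
Earliest such window starts at 08:15.

08:15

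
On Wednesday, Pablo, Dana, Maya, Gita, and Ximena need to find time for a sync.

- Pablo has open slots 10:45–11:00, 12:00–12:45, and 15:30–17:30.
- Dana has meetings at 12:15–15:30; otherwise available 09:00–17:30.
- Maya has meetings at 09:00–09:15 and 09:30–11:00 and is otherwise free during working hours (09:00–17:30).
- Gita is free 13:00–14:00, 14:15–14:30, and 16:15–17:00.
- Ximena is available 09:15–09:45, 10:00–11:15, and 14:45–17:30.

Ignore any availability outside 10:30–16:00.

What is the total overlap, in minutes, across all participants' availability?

Dana free within 09:00–17:30: 09:00–12:15, 15:30–17:30.
Maya free within 09:00–17:30: 09:15–09:30, 11:00–17:30.
Pablo ∩ Dana: 10:45–11:00, 12:00–12:15, 15:30–17:30.
Pablo ∩ Dana ∩ Maya: 12:00–12:15, 15:30–17:30.
Pablo ∩ Dana ∩ Maya ∩ Gita: 16:15–17:00.
Pablo ∩ Dana ∩ Maya ∩ Gita ∩ Ximena: 16:15–17:00.
Restricted to 10:30–16:00: (none).
Total common minutes: 0.

0 minutes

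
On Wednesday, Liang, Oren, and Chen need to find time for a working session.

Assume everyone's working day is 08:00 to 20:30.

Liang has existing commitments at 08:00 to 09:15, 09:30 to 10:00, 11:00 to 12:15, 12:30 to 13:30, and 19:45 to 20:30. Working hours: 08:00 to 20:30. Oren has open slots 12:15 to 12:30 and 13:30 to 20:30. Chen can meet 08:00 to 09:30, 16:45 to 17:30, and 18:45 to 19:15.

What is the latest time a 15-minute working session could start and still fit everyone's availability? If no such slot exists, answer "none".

Liang free within 08:00–20:30: 09:15–09:30, 10:00–11:00, 12:15–12:30, 13:30–19:45.
Liang ∩ Oren: 12:15–12:30, 13:30–19:45.
Liang ∩ Oren ∩ Chen: 16:45–17:30, 18:45–19:15.
Windows ≥ 15 min: 16:45–17:30, 18:45–19:15.
Latest start in the last window 18:45–19:15 is 19:15 − 15 min = 19:00.

19:00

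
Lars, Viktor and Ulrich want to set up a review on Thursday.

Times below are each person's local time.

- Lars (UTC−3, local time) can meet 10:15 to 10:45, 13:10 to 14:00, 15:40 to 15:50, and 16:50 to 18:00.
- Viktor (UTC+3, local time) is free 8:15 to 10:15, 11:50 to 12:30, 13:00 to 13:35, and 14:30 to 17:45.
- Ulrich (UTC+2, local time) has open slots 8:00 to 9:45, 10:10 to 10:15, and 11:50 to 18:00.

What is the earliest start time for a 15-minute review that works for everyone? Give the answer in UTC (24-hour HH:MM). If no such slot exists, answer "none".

13:15

Lars → UTC: 13:15–13:45, 16:10–17:00, 18:40–18:50, 19:50–21:00.
Viktor → UTC: 05:15–07:15, 08:50–09:30, 10:00–10:35, 11:30–14:45.
Ulrich → UTC: 06:00–07:45, 08:10–08:15, 09:50–16:00.
Lars ∩ Viktor: 13:15–13:45.
Lars ∩ Viktor ∩ Ulrich: 13:15–13:45.
Windows ≥ 15 min: 13:15–13:45.
Earliest such window starts at 13:15.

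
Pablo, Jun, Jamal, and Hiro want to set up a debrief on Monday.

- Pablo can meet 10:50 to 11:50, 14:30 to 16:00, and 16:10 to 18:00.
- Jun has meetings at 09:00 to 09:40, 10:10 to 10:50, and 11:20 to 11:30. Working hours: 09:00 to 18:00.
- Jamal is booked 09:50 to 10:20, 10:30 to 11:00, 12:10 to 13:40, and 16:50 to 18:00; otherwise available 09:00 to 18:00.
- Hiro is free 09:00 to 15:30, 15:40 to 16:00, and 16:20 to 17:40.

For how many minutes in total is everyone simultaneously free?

Jun free within 09:00–18:00: 09:40–10:10, 10:50–11:20, 11:30–18:00.
Jamal free within 09:00–18:00: 09:00–09:50, 10:20–10:30, 11:00–12:10, 13:40–16:50.
Pablo ∩ Jun: 10:50–11:20, 11:30–11:50, 14:30–16:00, 16:10–18:00.
Pablo ∩ Jun ∩ Jamal: 11:00–11:20, 11:30–11:50, 14:30–16:00, 16:10–16:50.
Pablo ∩ Jun ∩ Jamal ∩ Hiro: 11:00–11:20, 11:30–11:50, 14:30–15:30, 15:40–16:00, 16:20–16:50.
Total common minutes: 20 + 20 + 60 + 20 + 30 = 150.

150 minutes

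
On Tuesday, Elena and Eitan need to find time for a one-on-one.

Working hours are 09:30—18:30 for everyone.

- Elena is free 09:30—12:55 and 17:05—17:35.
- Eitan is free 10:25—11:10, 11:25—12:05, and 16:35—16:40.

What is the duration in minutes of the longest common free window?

Elena ∩ Eitan: 10:25–11:10, 11:25–12:05.
Common window lengths: 45, 40 min; longest is 45.

45 minutes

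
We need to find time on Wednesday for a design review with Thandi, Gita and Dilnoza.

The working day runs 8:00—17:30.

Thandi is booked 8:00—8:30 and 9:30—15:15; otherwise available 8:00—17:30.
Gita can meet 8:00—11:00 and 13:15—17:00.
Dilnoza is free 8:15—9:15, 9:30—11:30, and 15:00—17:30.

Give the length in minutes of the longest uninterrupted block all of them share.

105 minutes

Thandi free within 08:00–17:30: 08:30–09:30, 15:15–17:30.
Thandi ∩ Gita: 08:30–09:30, 15:15–17:00.
Thandi ∩ Gita ∩ Dilnoza: 08:30–09:15, 15:15–17:00.
Common window lengths: 45, 105 min; longest is 105.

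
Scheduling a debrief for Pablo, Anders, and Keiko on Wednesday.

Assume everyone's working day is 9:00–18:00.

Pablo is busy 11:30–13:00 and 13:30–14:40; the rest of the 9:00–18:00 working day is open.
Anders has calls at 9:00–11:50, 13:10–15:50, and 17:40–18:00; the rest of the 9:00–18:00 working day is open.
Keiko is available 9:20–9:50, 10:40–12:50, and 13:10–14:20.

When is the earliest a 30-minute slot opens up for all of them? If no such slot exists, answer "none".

Pablo free within 09:00–18:00: 09:00–11:30, 13:00–13:30, 14:40–18:00.
Anders free within 09:00–18:00: 11:50–13:10, 15:50–17:40.
Pablo ∩ Anders: 13:00–13:10, 15:50–17:40.
Pablo ∩ Anders ∩ Keiko: (none).
Windows ≥ 30 min: (none).

none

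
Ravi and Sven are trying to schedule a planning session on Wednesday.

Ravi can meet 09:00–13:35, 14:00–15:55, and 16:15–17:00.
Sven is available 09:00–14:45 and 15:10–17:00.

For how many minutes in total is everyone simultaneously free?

410 minutes

Ravi ∩ Sven: 09:00–13:35, 14:00–14:45, 15:10–15:55, 16:15–17:00.
Total common minutes: 275 + 45 + 45 + 45 = 410.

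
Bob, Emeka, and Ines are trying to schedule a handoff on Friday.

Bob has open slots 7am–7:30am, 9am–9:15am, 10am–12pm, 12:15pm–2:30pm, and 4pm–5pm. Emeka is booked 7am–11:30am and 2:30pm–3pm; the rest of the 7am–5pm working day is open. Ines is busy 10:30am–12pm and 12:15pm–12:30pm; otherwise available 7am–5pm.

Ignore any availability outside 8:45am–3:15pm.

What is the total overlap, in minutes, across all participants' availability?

Emeka free within 07:00–17:00: 11:30–14:30, 15:00–17:00.
Ines free within 07:00–17:00: 07:00–10:30, 12:00–12:15, 12:30–17:00.
Bob ∩ Emeka: 11:30–12:00, 12:15–14:30, 16:00–17:00.
Bob ∩ Emeka ∩ Ines: 12:30–14:30, 16:00–17:00.
Restricted to 08:45–15:15: 12:30–14:30.
Total common minutes: 120.

120 minutes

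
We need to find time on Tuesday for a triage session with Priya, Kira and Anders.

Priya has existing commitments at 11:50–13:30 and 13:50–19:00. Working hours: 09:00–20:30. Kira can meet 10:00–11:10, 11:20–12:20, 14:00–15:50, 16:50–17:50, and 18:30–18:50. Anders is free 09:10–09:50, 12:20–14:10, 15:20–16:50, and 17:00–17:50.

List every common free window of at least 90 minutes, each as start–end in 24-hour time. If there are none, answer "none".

none

Priya free within 09:00–20:30: 09:00–11:50, 13:30–13:50, 19:00–20:30.
Priya ∩ Kira: 10:00–11:10, 11:20–11:50.
Priya ∩ Kira ∩ Anders: (none).
Windows ≥ 90 min: (none).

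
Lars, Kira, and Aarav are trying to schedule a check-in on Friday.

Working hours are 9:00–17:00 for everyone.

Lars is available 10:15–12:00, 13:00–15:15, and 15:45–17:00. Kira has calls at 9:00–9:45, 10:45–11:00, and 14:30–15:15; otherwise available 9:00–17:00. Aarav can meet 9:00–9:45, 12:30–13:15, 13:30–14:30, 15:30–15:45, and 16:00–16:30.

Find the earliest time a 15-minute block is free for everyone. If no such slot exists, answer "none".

13:00

Kira free within 09:00–17:00: 09:45–10:45, 11:00–14:30, 15:15–17:00.
Lars ∩ Kira: 10:15–10:45, 11:00–12:00, 13:00–14:30, 15:45–17:00.
Lars ∩ Kira ∩ Aarav: 13:00–13:15, 13:30–14:30, 16:00–16:30.
Windows ≥ 15 min: 13:00–13:15, 13:30–14:30, 16:00–16:30.
Earliest such window starts at 13:00.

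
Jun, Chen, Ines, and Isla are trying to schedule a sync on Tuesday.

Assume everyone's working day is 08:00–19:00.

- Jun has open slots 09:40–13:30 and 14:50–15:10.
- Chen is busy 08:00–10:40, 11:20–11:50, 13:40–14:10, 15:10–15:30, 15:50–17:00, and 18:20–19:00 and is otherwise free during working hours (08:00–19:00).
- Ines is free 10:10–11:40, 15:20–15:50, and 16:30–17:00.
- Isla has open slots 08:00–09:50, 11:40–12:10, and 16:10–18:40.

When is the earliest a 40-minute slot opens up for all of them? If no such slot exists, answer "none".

none

Chen free within 08:00–19:00: 10:40–11:20, 11:50–13:40, 14:10–15:10, 15:30–15:50, 17:00–18:20.
Jun ∩ Chen: 10:40–11:20, 11:50–13:30, 14:50–15:10.
Jun ∩ Chen ∩ Ines: 10:40–11:20.
Jun ∩ Chen ∩ Ines ∩ Isla: (none).
Windows ≥ 40 min: (none).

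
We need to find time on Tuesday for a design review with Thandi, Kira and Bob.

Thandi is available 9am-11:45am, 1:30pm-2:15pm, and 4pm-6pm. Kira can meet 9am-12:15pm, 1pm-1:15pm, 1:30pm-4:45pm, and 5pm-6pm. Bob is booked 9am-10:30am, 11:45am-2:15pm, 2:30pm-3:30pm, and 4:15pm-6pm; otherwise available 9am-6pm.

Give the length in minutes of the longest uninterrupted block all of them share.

75 minutes

Bob free within 09:00–18:00: 10:30–11:45, 14:15–14:30, 15:30–16:15.
Thandi ∩ Kira: 09:00–11:45, 13:30–14:15, 16:00–16:45, 17:00–18:00.
Thandi ∩ Kira ∩ Bob: 10:30–11:45, 16:00–16:15.
Common window lengths: 75, 15 min; longest is 75.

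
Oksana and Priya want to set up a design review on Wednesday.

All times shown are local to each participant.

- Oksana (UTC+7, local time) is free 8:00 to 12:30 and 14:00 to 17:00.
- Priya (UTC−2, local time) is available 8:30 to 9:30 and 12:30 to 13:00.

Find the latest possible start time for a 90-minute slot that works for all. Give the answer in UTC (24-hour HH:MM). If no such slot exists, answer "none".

none

Oksana → UTC: 01:00–05:30, 07:00–10:00.
Priya → UTC: 10:30–11:30, 14:30–15:00.
Oksana ∩ Priya: (none).
Windows ≥ 90 min: (none).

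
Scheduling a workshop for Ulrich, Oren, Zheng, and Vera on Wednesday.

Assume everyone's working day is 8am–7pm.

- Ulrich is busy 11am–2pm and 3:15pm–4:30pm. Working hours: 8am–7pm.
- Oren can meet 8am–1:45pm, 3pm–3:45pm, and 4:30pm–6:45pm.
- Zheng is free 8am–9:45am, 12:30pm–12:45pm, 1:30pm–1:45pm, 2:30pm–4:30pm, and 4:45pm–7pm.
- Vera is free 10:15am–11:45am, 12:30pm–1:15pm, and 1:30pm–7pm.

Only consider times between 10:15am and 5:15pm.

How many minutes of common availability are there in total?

Ulrich free within 08:00–19:00: 08:00–11:00, 14:00–15:15, 16:30–19:00.
Ulrich ∩ Oren: 08:00–11:00, 15:00–15:15, 16:30–18:45.
Ulrich ∩ Oren ∩ Zheng: 08:00–09:45, 15:00–15:15, 16:45–18:45.
Ulrich ∩ Oren ∩ Zheng ∩ Vera: 15:00–15:15, 16:45–18:45.
Restricted to 10:15–17:15: 15:00–15:15, 16:45–17:15.
Total common minutes: 15 + 30 = 45.

45 minutes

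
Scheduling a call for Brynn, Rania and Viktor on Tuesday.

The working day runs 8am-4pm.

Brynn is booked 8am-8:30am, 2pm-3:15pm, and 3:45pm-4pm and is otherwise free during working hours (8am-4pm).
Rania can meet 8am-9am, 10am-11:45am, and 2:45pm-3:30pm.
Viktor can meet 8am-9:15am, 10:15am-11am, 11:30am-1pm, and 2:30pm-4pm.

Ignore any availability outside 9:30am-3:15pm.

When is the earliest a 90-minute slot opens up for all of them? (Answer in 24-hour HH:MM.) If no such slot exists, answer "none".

Brynn free within 08:00–16:00: 08:30–14:00, 15:15–15:45.
Brynn ∩ Rania: 08:30–09:00, 10:00–11:45, 15:15–15:30.
Brynn ∩ Rania ∩ Viktor: 08:30–09:00, 10:15–11:00, 11:30–11:45, 15:15–15:30.
Restricted to 09:30–15:15: 10:15–11:00, 11:30–11:45.
Windows ≥ 90 min: (none).

none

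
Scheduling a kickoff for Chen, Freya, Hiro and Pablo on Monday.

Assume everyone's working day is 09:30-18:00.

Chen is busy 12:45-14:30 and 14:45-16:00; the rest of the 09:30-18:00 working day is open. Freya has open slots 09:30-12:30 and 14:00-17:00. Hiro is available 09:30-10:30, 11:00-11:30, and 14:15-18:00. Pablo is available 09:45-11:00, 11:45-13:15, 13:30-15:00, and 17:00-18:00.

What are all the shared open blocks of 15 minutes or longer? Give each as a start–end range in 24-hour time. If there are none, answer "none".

Chen free within 09:30–18:00: 09:30–12:45, 14:30–14:45, 16:00–18:00.
Chen ∩ Freya: 09:30–12:30, 14:30–14:45, 16:00–17:00.
Chen ∩ Freya ∩ Hiro: 09:30–10:30, 11:00–11:30, 14:30–14:45, 16:00–17:00.
Chen ∩ Freya ∩ Hiro ∩ Pablo: 09:45–10:30, 14:30–14:45.
Windows ≥ 15 min: 09:45–10:30, 14:30–14:45.

09:45–10:30, 14:30–14:45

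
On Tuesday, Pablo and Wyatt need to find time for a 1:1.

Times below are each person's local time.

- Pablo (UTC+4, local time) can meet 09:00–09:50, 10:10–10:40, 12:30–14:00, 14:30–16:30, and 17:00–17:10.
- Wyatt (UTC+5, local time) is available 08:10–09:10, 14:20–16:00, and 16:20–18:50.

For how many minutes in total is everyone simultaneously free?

150 minutes

Pablo → UTC: 05:00–05:50, 06:10–06:40, 08:30–10:00, 10:30–12:30, 13:00–13:10.
Wyatt → UTC: 03:10–04:10, 09:20–11:00, 11:20–13:50.
Pablo ∩ Wyatt: 09:20–10:00, 10:30–11:00, 11:20–12:30, 13:00–13:10.
Total common minutes: 40 + 30 + 70 + 10 = 150.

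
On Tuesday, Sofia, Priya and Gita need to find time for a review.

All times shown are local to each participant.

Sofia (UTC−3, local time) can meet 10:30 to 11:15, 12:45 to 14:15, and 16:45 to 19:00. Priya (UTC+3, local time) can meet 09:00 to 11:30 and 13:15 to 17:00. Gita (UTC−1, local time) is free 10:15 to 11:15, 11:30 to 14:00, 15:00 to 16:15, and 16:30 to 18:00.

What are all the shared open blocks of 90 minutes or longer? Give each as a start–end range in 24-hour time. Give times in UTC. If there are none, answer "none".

Sofia → UTC: 13:30–14:15, 15:45–17:15, 19:45–22:00.
Priya → UTC: 06:00–08:30, 10:15–14:00.
Gita → UTC: 11:15–12:15, 12:30–15:00, 16:00–17:15, 17:30–19:00.
Sofia ∩ Priya: 13:30–14:00.
Sofia ∩ Priya ∩ Gita: 13:30–14:00.
Windows ≥ 90 min: (none).

none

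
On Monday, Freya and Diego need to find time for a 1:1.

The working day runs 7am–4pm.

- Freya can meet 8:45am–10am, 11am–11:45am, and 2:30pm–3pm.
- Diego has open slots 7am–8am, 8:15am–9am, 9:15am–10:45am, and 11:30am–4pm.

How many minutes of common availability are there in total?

105 minutes

Freya ∩ Diego: 08:45–09:00, 09:15–10:00, 11:30–11:45, 14:30–15:00.
Total common minutes: 15 + 45 + 15 + 30 = 105.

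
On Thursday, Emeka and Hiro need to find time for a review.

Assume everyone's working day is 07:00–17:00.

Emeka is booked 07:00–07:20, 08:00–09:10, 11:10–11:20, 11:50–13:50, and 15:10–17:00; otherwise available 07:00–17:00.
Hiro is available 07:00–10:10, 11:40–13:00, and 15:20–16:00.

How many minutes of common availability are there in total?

110 minutes

Emeka free within 07:00–17:00: 07:20–08:00, 09:10–11:10, 11:20–11:50, 13:50–15:10.
Emeka ∩ Hiro: 07:20–08:00, 09:10–10:10, 11:40–11:50.
Total common minutes: 40 + 60 + 10 = 110.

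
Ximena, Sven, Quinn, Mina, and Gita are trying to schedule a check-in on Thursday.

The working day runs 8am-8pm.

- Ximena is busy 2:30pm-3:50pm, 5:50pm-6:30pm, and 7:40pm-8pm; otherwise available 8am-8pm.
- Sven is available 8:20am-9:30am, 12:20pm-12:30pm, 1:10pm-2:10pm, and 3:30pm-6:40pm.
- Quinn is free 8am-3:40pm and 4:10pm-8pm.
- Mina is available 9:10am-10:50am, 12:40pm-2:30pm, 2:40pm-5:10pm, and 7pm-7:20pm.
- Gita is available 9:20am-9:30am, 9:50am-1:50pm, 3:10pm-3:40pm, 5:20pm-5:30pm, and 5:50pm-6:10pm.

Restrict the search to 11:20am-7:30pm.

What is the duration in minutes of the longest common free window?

40 minutes

Ximena free within 08:00–20:00: 08:00–14:30, 15:50–17:50, 18:30–19:40.
Ximena ∩ Sven: 08:20–09:30, 12:20–12:30, 13:10–14:10, 15:50–17:50, 18:30–18:40.
Ximena ∩ Sven ∩ Quinn: 08:20–09:30, 12:20–12:30, 13:10–14:10, 16:10–17:50, 18:30–18:40.
Ximena ∩ Sven ∩ Quinn ∩ Mina: 09:10–09:30, 13:10–14:10, 16:10–17:10.
Ximena ∩ Sven ∩ Quinn ∩ Mina ∩ Gita: 09:20–09:30, 13:10–13:50.
Restricted to 11:20–19:30: 13:10–13:50.
Single common window of 40 minutes.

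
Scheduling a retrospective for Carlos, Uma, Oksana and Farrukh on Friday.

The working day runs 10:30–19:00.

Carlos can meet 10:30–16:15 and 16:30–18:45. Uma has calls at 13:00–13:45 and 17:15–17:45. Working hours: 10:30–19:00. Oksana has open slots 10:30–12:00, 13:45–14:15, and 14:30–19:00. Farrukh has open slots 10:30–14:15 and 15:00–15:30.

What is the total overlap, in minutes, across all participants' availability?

150 minutes

Uma free within 10:30–19:00: 10:30–13:00, 13:45–17:15, 17:45–19:00.
Carlos ∩ Uma: 10:30–13:00, 13:45–16:15, 16:30–17:15, 17:45–18:45.
Carlos ∩ Uma ∩ Oksana: 10:30–12:00, 13:45–14:15, 14:30–16:15, 16:30–17:15, 17:45–18:45.
Carlos ∩ Uma ∩ Oksana ∩ Farrukh: 10:30–12:00, 13:45–14:15, 15:00–15:30.
Total common minutes: 90 + 30 + 30 = 150.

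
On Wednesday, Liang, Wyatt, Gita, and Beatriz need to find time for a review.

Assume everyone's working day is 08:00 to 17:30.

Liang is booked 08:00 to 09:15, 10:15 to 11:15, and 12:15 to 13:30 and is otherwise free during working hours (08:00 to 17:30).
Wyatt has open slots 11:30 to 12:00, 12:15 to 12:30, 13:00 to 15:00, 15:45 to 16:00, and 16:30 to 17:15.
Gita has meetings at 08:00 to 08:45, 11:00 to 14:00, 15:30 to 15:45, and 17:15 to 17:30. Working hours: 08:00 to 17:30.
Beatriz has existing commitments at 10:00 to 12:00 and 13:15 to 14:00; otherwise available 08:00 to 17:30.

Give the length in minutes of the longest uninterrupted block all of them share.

60 minutes

Liang free within 08:00–17:30: 09:15–10:15, 11:15–12:15, 13:30–17:30.
Gita free within 08:00–17:30: 08:45–11:00, 14:00–15:30, 15:45–17:15.
Beatriz free within 08:00–17:30: 08:00–10:00, 12:00–13:15, 14:00–17:30.
Liang ∩ Wyatt: 11:30–12:00, 13:30–15:00, 15:45–16:00, 16:30–17:15.
Liang ∩ Wyatt ∩ Gita: 14:00–15:00, 15:45–16:00, 16:30–17:15.
Liang ∩ Wyatt ∩ Gita ∩ Beatriz: 14:00–15:00, 15:45–16:00, 16:30–17:15.
Common window lengths: 60, 15, 45 min; longest is 60.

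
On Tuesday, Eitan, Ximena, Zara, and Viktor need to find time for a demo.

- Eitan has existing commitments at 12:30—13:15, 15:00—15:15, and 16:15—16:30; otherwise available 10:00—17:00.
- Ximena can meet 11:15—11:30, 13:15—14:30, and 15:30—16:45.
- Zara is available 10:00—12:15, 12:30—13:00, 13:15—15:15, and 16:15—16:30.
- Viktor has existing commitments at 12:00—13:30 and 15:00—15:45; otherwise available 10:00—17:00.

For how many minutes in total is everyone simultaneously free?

75 minutes

Eitan free within 10:00–17:00: 10:00–12:30, 13:15–15:00, 15:15–16:15, 16:30–17:00.
Viktor free within 10:00–17:00: 10:00–12:00, 13:30–15:00, 15:45–17:00.
Eitan ∩ Ximena: 11:15–11:30, 13:15–14:30, 15:30–16:15, 16:30–16:45.
Eitan ∩ Ximena ∩ Zara: 11:15–11:30, 13:15–14:30.
Eitan ∩ Ximena ∩ Zara ∩ Viktor: 11:15–11:30, 13:30–14:30.
Total common minutes: 15 + 60 = 75.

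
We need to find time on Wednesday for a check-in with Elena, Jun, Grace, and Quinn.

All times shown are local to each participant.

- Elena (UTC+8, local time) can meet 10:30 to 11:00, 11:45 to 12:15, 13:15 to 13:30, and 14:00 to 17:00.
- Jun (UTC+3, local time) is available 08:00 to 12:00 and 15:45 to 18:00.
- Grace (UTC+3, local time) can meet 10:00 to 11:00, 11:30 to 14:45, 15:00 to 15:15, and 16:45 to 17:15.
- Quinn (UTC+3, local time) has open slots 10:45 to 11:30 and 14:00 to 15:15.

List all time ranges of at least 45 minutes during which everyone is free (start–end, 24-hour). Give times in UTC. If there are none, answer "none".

Elena → UTC: 02:30–03:00, 03:45–04:15, 05:15–05:30, 06:00–09:00.
Jun → UTC: 05:00–09:00, 12:45–15:00.
Grace → UTC: 07:00–08:00, 08:30–11:45, 12:00–12:15, 13:45–14:15.
Quinn → UTC: 07:45–08:30, 11:00–12:15.
Elena ∩ Jun: 05:15–05:30, 06:00–09:00.
Elena ∩ Jun ∩ Grace: 07:00–08:00, 08:30–09:00.
Elena ∩ Jun ∩ Grace ∩ Quinn: 07:45–08:00.
Windows ≥ 45 min: (none).

none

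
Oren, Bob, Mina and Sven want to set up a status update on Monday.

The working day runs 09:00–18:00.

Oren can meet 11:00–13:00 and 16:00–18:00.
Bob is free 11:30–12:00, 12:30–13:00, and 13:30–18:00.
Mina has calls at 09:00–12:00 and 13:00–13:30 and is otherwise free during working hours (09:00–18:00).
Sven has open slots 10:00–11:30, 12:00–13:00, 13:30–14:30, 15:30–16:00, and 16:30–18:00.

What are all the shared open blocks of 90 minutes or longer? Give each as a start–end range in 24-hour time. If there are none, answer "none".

Mina free within 09:00–18:00: 12:00–13:00, 13:30–18:00.
Oren ∩ Bob: 11:30–12:00, 12:30–13:00, 16:00–18:00.
Oren ∩ Bob ∩ Mina: 12:30–13:00, 16:00–18:00.
Oren ∩ Bob ∩ Mina ∩ Sven: 12:30–13:00, 16:30–18:00.
Windows ≥ 90 min: 16:30–18:00.

16:30–18:00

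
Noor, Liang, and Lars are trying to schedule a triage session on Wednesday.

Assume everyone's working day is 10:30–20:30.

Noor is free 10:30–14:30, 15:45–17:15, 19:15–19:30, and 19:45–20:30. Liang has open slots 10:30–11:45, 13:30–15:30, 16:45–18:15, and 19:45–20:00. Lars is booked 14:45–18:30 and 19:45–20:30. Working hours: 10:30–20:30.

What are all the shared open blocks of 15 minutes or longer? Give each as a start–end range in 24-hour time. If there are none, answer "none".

10:30–11:45, 13:30–14:30

Lars free within 10:30–20:30: 10:30–14:45, 18:30–19:45.
Noor ∩ Liang: 10:30–11:45, 13:30–14:30, 16:45–17:15, 19:45–20:00.
Noor ∩ Liang ∩ Lars: 10:30–11:45, 13:30–14:30.
Windows ≥ 15 min: 10:30–11:45, 13:30–14:30.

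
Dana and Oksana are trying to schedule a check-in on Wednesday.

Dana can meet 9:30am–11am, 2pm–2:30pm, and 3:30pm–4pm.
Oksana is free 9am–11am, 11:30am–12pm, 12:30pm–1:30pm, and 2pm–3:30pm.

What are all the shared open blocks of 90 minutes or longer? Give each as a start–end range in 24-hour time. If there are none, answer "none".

Dana ∩ Oksana: 09:30–11:00, 14:00–14:30.
Windows ≥ 90 min: 09:30–11:00.

09:30–11:00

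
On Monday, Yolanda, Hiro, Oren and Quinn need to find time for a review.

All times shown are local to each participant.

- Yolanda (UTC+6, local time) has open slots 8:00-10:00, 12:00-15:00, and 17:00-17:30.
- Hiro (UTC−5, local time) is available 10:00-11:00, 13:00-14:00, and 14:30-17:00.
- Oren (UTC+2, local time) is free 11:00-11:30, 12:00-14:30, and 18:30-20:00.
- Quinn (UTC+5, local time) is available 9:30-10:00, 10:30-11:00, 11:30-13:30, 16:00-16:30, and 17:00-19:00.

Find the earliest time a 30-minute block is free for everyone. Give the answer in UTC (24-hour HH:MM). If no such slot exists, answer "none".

none

Yolanda → UTC: 02:00–04:00, 06:00–09:00, 11:00–11:30.
Hiro → UTC: 15:00–16:00, 18:00–19:00, 19:30–22:00.
Oren → UTC: 09:00–09:30, 10:00–12:30, 16:30–18:00.
Quinn → UTC: 04:30–05:00, 05:30–06:00, 06:30–08:30, 11:00–11:30, 12:00–14:00.
Yolanda ∩ Hiro: (none).
Yolanda ∩ Hiro ∩ Oren: (none).
Yolanda ∩ Hiro ∩ Oren ∩ Quinn: (none).
Windows ≥ 30 min: (none).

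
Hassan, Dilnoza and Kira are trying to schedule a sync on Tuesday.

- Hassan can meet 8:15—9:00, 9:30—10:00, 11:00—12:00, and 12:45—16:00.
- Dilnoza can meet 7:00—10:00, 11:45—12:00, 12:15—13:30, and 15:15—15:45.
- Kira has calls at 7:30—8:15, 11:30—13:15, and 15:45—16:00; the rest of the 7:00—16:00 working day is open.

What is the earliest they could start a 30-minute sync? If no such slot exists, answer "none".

Kira free within 07:00–16:00: 07:00–07:30, 08:15–11:30, 13:15–15:45.
Hassan ∩ Dilnoza: 08:15–09:00, 09:30–10:00, 11:45–12:00, 12:45–13:30, 15:15–15:45.
Hassan ∩ Dilnoza ∩ Kira: 08:15–09:00, 09:30–10:00, 13:15–13:30, 15:15–15:45.
Windows ≥ 30 min: 08:15–09:00, 09:30–10:00, 15:15–15:45.
Earliest such window starts at 08:15.

08:15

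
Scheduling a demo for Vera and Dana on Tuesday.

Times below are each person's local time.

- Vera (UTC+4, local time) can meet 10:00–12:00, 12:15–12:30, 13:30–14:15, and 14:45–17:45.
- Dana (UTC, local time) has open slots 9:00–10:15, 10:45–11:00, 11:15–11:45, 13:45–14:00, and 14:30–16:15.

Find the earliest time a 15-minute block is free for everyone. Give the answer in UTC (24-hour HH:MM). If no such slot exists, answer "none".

09:30

Vera → UTC: 06:00–08:00, 08:15–08:30, 09:30–10:15, 10:45–13:45.
Dana → UTC: 09:00–10:15, 10:45–11:00, 11:15–11:45, 13:45–14:00, 14:30–16:15.
Vera ∩ Dana: 09:30–10:15, 10:45–11:00, 11:15–11:45.
Windows ≥ 15 min: 09:30–10:15, 10:45–11:00, 11:15–11:45.
Earliest such window starts at 09:30.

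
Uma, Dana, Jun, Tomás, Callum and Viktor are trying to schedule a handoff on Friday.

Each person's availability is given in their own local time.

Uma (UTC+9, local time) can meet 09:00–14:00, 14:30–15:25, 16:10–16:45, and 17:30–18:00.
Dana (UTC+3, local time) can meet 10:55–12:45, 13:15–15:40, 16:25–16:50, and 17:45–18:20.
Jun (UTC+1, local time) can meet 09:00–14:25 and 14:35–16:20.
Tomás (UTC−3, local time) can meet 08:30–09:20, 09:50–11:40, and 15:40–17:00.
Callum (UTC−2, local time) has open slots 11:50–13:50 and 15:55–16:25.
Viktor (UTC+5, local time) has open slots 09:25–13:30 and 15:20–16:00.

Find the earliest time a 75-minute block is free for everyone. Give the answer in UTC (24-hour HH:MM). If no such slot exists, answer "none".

none

Uma → UTC: 00:00–05:00, 05:30–06:25, 07:10–07:45, 08:30–09:00.
Dana → UTC: 07:55–09:45, 10:15–12:40, 13:25–13:50, 14:45–15:20.
Jun → UTC: 08:00–13:25, 13:35–15:20.
Tomás → UTC: 11:30–12:20, 12:50–14:40, 18:40–20:00.
Callum → UTC: 13:50–15:50, 17:55–18:25.
Viktor → UTC: 04:25–08:30, 10:20–11:00.
Uma ∩ Dana: 08:30–09:00.
Uma ∩ Dana ∩ Jun: 08:30–09:00.
Uma ∩ Dana ∩ Jun ∩ Tomás: (none).
Uma ∩ Dana ∩ Jun ∩ Tomás ∩ Callum: (none).
Uma ∩ Dana ∩ Jun ∩ Tomás ∩ Callum ∩ Viktor: (none).
Windows ≥ 75 min: (none).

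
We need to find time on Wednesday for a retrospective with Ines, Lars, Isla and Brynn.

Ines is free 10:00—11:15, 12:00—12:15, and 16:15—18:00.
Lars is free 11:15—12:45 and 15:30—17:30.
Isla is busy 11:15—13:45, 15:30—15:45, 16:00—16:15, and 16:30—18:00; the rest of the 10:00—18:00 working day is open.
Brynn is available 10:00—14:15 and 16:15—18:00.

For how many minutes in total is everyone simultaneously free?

15 minutes

Isla free within 10:00–18:00: 10:00–11:15, 13:45–15:30, 15:45–16:00, 16:15–16:30.
Ines ∩ Lars: 12:00–12:15, 16:15–17:30.
Ines ∩ Lars ∩ Isla: 16:15–16:30.
Ines ∩ Lars ∩ Isla ∩ Brynn: 16:15–16:30.
Total common minutes: 15.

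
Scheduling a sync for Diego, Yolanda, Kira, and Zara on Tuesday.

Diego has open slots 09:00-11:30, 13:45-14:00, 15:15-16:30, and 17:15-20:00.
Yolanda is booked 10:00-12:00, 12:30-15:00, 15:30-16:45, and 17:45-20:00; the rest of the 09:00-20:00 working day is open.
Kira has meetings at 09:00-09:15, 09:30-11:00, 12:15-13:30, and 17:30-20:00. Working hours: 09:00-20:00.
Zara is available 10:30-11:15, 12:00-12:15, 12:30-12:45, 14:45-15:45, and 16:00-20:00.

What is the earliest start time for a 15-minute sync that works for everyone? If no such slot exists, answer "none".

15:15

Yolanda free within 09:00–20:00: 09:00–10:00, 12:00–12:30, 15:00–15:30, 16:45–17:45.
Kira free within 09:00–20:00: 09:15–09:30, 11:00–12:15, 13:30–17:30.
Diego ∩ Yolanda: 09:00–10:00, 15:15–15:30, 17:15–17:45.
Diego ∩ Yolanda ∩ Kira: 09:15–09:30, 15:15–15:30, 17:15–17:30.
Diego ∩ Yolanda ∩ Kira ∩ Zara: 15:15–15:30, 17:15–17:30.
Windows ≥ 15 min: 15:15–15:30, 17:15–17:30.
Earliest such window starts at 15:15.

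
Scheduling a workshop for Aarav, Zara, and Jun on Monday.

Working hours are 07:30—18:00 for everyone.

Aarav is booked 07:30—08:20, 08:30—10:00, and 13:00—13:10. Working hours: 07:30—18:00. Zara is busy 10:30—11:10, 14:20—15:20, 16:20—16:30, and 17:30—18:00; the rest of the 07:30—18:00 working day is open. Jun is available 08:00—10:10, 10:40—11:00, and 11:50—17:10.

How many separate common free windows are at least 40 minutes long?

4

Aarav free within 07:30–18:00: 08:20–08:30, 10:00–13:00, 13:10–18:00.
Zara free within 07:30–18:00: 07:30–10:30, 11:10–14:20, 15:20–16:20, 16:30–17:30.
Aarav ∩ Zara: 08:20–08:30, 10:00–10:30, 11:10–13:00, 13:10–14:20, 15:20–16:20, 16:30–17:30.
Aarav ∩ Zara ∩ Jun: 08:20–08:30, 10:00–10:10, 11:50–13:00, 13:10–14:20, 15:20–16:20, 16:30–17:10.
Windows ≥ 40 min: 11:50–13:00, 13:10–14:20, 15:20–16:20, 16:30–17:10.
That's 4 windows.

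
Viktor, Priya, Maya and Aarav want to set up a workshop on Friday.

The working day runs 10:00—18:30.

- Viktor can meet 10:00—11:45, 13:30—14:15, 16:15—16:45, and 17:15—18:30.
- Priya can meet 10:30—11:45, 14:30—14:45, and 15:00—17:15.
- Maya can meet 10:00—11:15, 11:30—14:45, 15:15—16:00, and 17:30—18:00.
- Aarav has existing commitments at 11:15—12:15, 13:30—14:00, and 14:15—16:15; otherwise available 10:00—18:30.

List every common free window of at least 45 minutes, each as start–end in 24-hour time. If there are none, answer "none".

Aarav free within 10:00–18:30: 10:00–11:15, 12:15–13:30, 14:00–14:15, 16:15–18:30.
Viktor ∩ Priya: 10:30–11:45, 16:15–16:45.
Viktor ∩ Priya ∩ Maya: 10:30–11:15, 11:30–11:45.
Viktor ∩ Priya ∩ Maya ∩ Aarav: 10:30–11:15.
Windows ≥ 45 min: 10:30–11:15.

10:30–11:15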